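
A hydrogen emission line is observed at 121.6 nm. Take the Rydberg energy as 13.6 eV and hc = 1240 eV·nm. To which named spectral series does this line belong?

Lyman

ΔE = 1240/121.6 = 10.20 eV.
This matches 13.6 × (1/1² − 1/2²), so n_f = 1: the Lyman series.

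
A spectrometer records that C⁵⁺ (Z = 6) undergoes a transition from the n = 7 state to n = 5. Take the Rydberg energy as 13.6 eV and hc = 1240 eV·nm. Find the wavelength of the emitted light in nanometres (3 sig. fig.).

129 nm

For Z = 6 the level energies scale as Z², so the effective Rydberg energy is 13.6 × 36 = 489.6 eV.
ΔE = 489.6 × (1/5² − 1/7²) = 489.6 × 0.01959 = 9.592 eV.
λ = hc/ΔE = 1240 / 9.592 = 129 nm.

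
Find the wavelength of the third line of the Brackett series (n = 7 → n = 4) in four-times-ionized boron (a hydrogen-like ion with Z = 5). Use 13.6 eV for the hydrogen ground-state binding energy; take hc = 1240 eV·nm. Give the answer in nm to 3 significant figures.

The Brackett series terminates on n_f = 4; the third line has n_i = 4+3 = 7.
ΔE = 340.0 × (1/4² − 1/7²) = 14.31 eV.
λ = 1240 / 14.31 = 86.6 nm.

86.6 nm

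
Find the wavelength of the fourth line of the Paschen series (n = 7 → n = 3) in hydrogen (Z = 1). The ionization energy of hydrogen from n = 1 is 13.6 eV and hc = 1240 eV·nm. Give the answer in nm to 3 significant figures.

1010 nm

The Paschen series terminates on n_f = 3; the fourth line has n_i = 3+4 = 7.
ΔE = 13.60 × (1/3² − 1/7²) = 1.234 eV.
λ = 1240 / 1.234 = 1010 nm.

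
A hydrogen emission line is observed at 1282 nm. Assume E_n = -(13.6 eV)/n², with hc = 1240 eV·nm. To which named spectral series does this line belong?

ΔE = 1240/1282 = 0.9672 eV.
This matches 13.6 × (1/3² − 1/5²), so n_f = 3: the Paschen series.

Paschen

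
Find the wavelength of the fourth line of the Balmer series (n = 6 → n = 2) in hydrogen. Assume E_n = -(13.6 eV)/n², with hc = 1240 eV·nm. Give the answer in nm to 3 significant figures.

The Balmer series terminates on n_f = 2; the fourth line has n_i = 2+4 = 6.
ΔE = 13.60 × (1/2² − 1/6²) = 3.022 eV.
λ = 1240 / 3.022 = 410 nm.

410 nm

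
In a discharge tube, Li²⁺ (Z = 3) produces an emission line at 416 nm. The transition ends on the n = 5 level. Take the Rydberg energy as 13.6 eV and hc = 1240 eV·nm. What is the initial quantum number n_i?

The photon energy is ΔE = hc/λ = 1240 / 416 = 2.981 eV.
With Z = 3, ΔE = 122.4 × (1/n_f² − 1/n_i²), so 1/n_f² − 1/n_i² = 0.02435.
With n_f = 5: 1/n_i² = 1/25 − 0.02435 = 0.01565, so n_i ≈ 7.99.

n_i = 8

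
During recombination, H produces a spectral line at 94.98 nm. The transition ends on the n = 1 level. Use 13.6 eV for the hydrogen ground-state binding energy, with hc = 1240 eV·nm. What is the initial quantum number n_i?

n_i = 5

The photon energy is ΔE = hc/λ = 1240 / 94.98 = 13.06 eV.
With Z = 1, ΔE = 13.60 × (1/n_f² − 1/n_i²), so 1/n_f² − 1/n_i² = 0.9600.
With n_f = 1: 1/n_i² = 1/1 − 0.9600 = 0.04005, so n_i ≈ 5.00.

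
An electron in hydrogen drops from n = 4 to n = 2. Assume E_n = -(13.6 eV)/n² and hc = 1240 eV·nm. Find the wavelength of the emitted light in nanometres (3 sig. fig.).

486 nm

ΔE = 13.60 × (1/2² − 1/4²) = 13.60 × 0.1875 = 2.550 eV.
λ = hc/ΔE = 1240 / 2.550 = 486 nm.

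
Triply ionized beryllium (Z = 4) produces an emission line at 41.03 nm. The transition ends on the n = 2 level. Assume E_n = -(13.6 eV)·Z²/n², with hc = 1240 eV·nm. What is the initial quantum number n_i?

The photon energy is ΔE = hc/λ = 1240 / 41.03 = 30.22 eV.
With Z = 4, ΔE = 217.6 × (1/n_f² − 1/n_i²), so 1/n_f² − 1/n_i² = 0.1389.
With n_f = 2: 1/n_i² = 1/4 − 0.1389 = 0.1111, so n_i ≈ 3.00.

n_i = 3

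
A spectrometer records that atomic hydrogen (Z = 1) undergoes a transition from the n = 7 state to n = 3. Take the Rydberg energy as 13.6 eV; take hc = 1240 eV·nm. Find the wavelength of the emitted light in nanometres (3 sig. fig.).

ΔE = 13.60 × (1/3² − 1/7²) = 13.60 × 0.09070 = 1.234 eV.
λ = hc/ΔE = 1240 / 1.234 = 1010 nm.

1010 nm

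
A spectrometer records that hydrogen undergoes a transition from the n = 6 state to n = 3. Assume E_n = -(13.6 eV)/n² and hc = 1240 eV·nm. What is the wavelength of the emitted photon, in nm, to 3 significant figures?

ΔE = 13.60 × (1/3² − 1/6²) = 13.60 × 0.08333 = 1.133 eV.
λ = hc/ΔE = 1240 / 1.133 = 1090 nm.
This line belongs to the Paschen series.

1090 nm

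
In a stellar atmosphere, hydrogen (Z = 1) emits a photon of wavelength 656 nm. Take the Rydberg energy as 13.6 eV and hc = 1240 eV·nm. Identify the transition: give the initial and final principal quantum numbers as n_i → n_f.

The photon energy is ΔE = hc/λ = 1240 / 656 = 1.890 eV.
With Z = 1, ΔE = 13.60 × (1/n_f² − 1/n_i²), so 1/n_f² − 1/n_i² = 0.1390.
Trying n_f = 2 gives 1/n_i² = 0.1110, i.e. n_i ≈ 3; this pair matches.

n_i = 3, n_f = 2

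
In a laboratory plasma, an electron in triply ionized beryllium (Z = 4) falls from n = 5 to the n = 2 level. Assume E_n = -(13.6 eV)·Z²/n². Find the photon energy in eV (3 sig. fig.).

45.7 eV

The Bohr energies scale as Z², so for Z = 4: E_n = −217.6/n² eV.
E_5 = −217.6/25 = −8.704 eV and E_2 = −217.6/4 = −54.40 eV.
The photon energy is |E_5 − E_2| = 45.7 eV.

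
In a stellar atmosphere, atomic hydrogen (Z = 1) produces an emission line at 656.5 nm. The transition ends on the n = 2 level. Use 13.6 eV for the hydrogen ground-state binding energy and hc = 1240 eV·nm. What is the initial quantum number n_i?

n_i = 3

The photon energy is ΔE = hc/λ = 1240 / 656.5 = 1.889 eV.
With Z = 1, ΔE = 13.60 × (1/n_f² − 1/n_i²), so 1/n_f² − 1/n_i² = 0.1389.
With n_f = 2: 1/n_i² = 1/4 − 0.1389 = 0.1111, so n_i ≈ 3.00.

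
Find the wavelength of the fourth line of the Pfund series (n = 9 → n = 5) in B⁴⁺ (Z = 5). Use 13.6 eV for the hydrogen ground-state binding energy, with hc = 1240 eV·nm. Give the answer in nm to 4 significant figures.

131.9 nm

The Pfund series terminates on n_f = 5; the fourth line has n_i = 5+4 = 9.
ΔE = 340.0 × (1/5² − 1/9²) = 9.402 eV.
λ = 1240 / 9.402 = 131.9 nm.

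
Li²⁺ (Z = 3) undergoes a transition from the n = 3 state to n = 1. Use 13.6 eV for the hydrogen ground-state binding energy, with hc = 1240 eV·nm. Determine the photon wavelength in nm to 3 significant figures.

For Z = 3 the level energies scale as Z², so the effective Rydberg energy is 13.6 × 9 = 122.4 eV.
ΔE = 122.4 × (1/1² − 1/3²) = 122.4 × 0.8889 = 108.8 eV.
λ = hc/ΔE = 1240 / 108.8 = 11.4 nm.

11.4 nm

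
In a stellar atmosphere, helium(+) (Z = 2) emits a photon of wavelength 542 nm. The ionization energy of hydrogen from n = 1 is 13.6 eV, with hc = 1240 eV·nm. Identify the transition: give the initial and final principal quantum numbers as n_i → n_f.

n_i = 7, n_f = 4

The photon energy is ΔE = hc/λ = 1240 / 542 = 2.288 eV.
With Z = 2, ΔE = 54.40 × (1/n_f² − 1/n_i²), so 1/n_f² − 1/n_i² = 0.04206.
Trying n_f = 4 gives 1/n_i² = 0.02044, i.e. n_i ≈ 7; this pair matches.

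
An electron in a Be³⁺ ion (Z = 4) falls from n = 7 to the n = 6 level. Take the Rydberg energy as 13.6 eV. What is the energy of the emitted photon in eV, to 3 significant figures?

1.60 eV

The Bohr energies scale as Z², so for Z = 4: E_n = −217.6/n² eV.
E_7 = −217.6/49 = −4.441 eV and E_6 = −217.6/36 = −6.044 eV.
The photon energy is |E_7 − E_6| = 1.60 eV.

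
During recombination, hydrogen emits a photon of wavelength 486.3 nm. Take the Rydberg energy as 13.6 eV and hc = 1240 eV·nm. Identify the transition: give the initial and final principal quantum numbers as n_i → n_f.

n_i = 4, n_f = 2

The photon energy is ΔE = hc/λ = 1240 / 486.3 = 2.550 eV.
With Z = 1, ΔE = 13.60 × (1/n_f² − 1/n_i²), so 1/n_f² − 1/n_i² = 0.1875.
Trying n_f = 2 gives 1/n_i² = 0.06251, i.e. n_i ≈ 4; this pair matches.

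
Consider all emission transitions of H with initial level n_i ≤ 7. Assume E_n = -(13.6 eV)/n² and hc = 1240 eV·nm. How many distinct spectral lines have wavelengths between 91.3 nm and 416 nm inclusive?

Enumerate all n_i → n_f pairs with 1 ≤ n_f < n_i ≤ 7 and compute λ = 1240 / [13.6·1·(1/n_f² − 1/n_i²)].
Lines falling in [91.3, 416] nm: 7→1 (93.08 nm), 6→1 (93.78 nm), 5→1 (94.98 nm), 4→1 (97.25 nm), 3→1 (102.6 nm), 2→1 (121.6 nm), 7→2 (397.1 nm), 6→2 (410.3 nm).

8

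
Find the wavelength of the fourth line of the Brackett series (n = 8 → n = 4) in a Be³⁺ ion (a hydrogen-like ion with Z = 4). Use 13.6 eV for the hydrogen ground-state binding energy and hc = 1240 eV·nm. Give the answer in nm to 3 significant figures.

122 nm

The Brackett series terminates on n_f = 4; the fourth line has n_i = 4+4 = 8.
ΔE = 217.6 × (1/4² − 1/8²) = 10.20 eV.
λ = 1240 / 10.20 = 122 nm.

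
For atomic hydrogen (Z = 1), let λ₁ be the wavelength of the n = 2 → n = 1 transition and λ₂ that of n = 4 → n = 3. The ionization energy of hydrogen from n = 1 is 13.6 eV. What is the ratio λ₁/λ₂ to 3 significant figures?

λ ∝ 1/ΔE ∝ 1/(1/n_f² − 1/n_i²), and the Z² and hc factors cancel in the ratio.
λ₁/λ₂ = (1/3² − 1/4²)/(1/1² − 1/2²) = 0.04861/0.7500 = 0.0648.

0.0648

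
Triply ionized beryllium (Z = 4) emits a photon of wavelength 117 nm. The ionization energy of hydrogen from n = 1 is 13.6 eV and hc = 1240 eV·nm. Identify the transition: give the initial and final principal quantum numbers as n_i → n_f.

n_i = 4, n_f = 3

The photon energy is ΔE = hc/λ = 1240 / 117 = 10.60 eV.
With Z = 4, ΔE = 217.6 × (1/n_f² − 1/n_i²), so 1/n_f² − 1/n_i² = 0.04871.
Trying n_f = 3 gives 1/n_i² = 0.06241, i.e. n_i ≈ 4; this pair matches.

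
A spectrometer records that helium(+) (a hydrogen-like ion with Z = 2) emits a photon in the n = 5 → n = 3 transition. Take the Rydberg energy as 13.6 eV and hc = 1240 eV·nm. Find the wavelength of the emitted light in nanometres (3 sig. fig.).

For Z = 2 the level energies scale as Z², so the effective Rydberg energy is 13.6 × 4 = 54.40 eV.
ΔE = 54.40 × (1/3² − 1/5²) = 54.40 × 0.07111 = 3.868 eV.
λ = hc/ΔE = 1240 / 3.868 = 321 nm.

321 nm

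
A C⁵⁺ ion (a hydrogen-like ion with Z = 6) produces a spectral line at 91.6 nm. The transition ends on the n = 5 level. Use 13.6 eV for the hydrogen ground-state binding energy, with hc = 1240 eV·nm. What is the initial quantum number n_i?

The photon energy is ΔE = hc/λ = 1240 / 91.6 = 13.54 eV.
With Z = 6, ΔE = 489.6 × (1/n_f² − 1/n_i²), so 1/n_f² − 1/n_i² = 0.02765.
With n_f = 5: 1/n_i² = 1/25 − 0.02765 = 0.01235, so n_i ≈ 9.00.

n_i = 9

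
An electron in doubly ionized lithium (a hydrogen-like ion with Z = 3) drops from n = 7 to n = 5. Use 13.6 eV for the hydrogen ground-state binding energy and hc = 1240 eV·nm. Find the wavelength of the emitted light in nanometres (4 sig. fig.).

For Z = 3 the level energies scale as Z², so the effective Rydberg energy is 13.6 × 9 = 122.4 eV.
ΔE = 122.4 × (1/5² − 1/7²) = 122.4 × 0.01959 = 2.398 eV.
λ = hc/ΔE = 1240 / 2.398 = 517.1 nm.

517.1 nm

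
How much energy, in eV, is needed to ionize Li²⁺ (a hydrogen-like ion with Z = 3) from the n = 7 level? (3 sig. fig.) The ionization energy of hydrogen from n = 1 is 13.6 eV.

E_n = −13.6 Z²/n² = −122.4/n² eV for Z = 3.
E_7 = −122.4/49 = −2.50 eV, so ionization (to E = 0) requires 2.50 eV.

2.50 eV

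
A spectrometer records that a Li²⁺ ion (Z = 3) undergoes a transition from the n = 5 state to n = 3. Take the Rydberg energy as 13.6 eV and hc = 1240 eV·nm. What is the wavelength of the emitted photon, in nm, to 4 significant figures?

For Z = 3 the level energies scale as Z², so the effective Rydberg energy is 13.6 × 9 = 122.4 eV.
ΔE = 122.4 × (1/3² − 1/5²) = 122.4 × 0.07111 = 8.704 eV.
λ = hc/ΔE = 1240 / 8.704 = 142.5 nm.

142.5 nm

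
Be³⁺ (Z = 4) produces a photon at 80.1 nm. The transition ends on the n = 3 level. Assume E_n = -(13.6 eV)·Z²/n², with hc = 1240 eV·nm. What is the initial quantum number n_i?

The photon energy is ΔE = hc/λ = 1240 / 80.1 = 15.48 eV.
With Z = 4, ΔE = 217.6 × (1/n_f² − 1/n_i²), so 1/n_f² − 1/n_i² = 0.07114.
With n_f = 3: 1/n_i² = 1/9 − 0.07114 = 0.03997, so n_i ≈ 5.00.

n_i = 5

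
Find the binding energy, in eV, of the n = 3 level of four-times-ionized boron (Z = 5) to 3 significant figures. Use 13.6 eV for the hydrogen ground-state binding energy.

E_n = −13.6 Z²/n² = −340.0/n² eV for Z = 5.
E_3 = −340.0/9 = −37.8 eV, so ionization (to E = 0) requires 37.8 eV.

37.8 eV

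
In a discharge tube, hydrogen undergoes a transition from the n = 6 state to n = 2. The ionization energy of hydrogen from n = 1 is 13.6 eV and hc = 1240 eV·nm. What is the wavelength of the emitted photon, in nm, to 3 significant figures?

410 nm

ΔE = 13.60 × (1/2² − 1/6²) = 13.60 × 0.2222 = 3.022 eV.
λ = hc/ΔE = 1240 / 3.022 = 410 nm.
This line belongs to the Balmer series.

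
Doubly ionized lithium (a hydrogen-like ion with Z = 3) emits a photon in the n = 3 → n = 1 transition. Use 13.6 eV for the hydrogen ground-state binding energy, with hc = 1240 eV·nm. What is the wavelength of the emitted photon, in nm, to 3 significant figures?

11.4 nm

For Z = 3 the level energies scale as Z², so the effective Rydberg energy is 13.6 × 9 = 122.4 eV.
ΔE = 122.4 × (1/1² − 1/3²) = 122.4 × 0.8889 = 108.8 eV.
λ = hc/ΔE = 1240 / 108.8 = 11.4 nm.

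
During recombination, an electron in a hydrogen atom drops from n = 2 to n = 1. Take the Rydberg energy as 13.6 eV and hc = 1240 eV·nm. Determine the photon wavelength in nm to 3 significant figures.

ΔE = 13.60 × (1/1² − 1/2²) = 13.60 × 0.7500 = 10.20 eV.
λ = hc/ΔE = 1240 / 10.20 = 122 nm.

122 nm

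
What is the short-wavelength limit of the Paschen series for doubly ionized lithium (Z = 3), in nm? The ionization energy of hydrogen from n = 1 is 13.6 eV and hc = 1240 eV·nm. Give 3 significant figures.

The Paschen series has lower level n_f = 3; the series limit corresponds to n_i → ∞.
ΔE_max = 13.6 × 9 / 3² = 13.60 eV.
λ_min = 1240 / 13.60 = 91.2 nm.

91.2 nm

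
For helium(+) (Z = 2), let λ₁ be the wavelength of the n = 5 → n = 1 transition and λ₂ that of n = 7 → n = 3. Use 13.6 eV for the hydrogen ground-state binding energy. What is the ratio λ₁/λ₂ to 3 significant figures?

0.0945

λ ∝ 1/ΔE ∝ 1/(1/n_f² − 1/n_i²), and the Z² and hc factors cancel in the ratio.
λ₁/λ₂ = (1/3² − 1/7²)/(1/1² − 1/5²) = 0.09070/0.9600 = 0.0945.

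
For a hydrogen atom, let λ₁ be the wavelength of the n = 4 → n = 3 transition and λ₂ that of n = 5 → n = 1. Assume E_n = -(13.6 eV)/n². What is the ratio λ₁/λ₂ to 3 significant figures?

19.7

λ ∝ 1/ΔE ∝ 1/(1/n_f² − 1/n_i²), and the Z² and hc factors cancel in the ratio.
λ₁/λ₂ = (1/1² − 1/5²)/(1/3² − 1/4²) = 0.9600/0.04861 = 19.7.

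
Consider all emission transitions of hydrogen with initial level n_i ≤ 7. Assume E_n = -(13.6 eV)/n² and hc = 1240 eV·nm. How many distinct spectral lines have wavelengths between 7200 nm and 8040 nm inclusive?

Enumerate all n_i → n_f pairs with 1 ≤ n_f < n_i ≤ 7 and compute λ = 1240 / [13.6·1·(1/n_f² − 1/n_i²)].
Lines falling in [7200, 8040] nm: 6→5 (7460 nm).

1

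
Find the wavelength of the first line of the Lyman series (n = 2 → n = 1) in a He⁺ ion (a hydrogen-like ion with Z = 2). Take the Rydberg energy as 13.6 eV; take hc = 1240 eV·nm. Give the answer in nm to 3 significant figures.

30.4 nm

The Lyman series terminates on n_f = 1; the first line has n_i = 1+1 = 2.
ΔE = 54.40 × (1/1² − 1/2²) = 40.80 eV.
λ = 1240 / 40.80 = 30.4 nm.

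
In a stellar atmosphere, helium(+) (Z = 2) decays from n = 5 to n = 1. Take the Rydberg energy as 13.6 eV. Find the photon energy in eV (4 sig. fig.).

The Bohr energies scale as Z², so for Z = 2: E_n = −54.40/n² eV.
E_5 = −54.40/25 = −2.176 eV and E_1 = −54.40/1 = −54.40 eV.
The photon energy is |E_5 − E_1| = 52.22 eV.

52.22 eV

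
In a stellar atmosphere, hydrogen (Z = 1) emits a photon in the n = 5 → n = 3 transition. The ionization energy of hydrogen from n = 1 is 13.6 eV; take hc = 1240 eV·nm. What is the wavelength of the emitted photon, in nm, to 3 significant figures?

ΔE = 13.60 × (1/3² − 1/5²) = 13.60 × 0.07111 = 0.9671 eV.
λ = hc/ΔE = 1240 / 0.9671 = 1280 nm.

1280 nm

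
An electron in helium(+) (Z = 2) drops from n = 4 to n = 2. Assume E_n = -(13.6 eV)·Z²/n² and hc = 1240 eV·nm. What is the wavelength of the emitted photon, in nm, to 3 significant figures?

122 nm

For Z = 2 the level energies scale as Z², so the effective Rydberg energy is 13.6 × 4 = 54.40 eV.
ΔE = 54.40 × (1/2² − 1/4²) = 54.40 × 0.1875 = 10.20 eV.
λ = hc/ΔE = 1240 / 10.20 = 122 nm.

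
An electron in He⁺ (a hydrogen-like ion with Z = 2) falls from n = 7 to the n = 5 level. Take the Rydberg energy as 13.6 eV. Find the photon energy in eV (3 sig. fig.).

1.07 eV

The Bohr energies scale as Z², so for Z = 2: E_n = −54.40/n² eV.
E_7 = −54.40/49 = −1.110 eV and E_5 = −54.40/25 = −2.176 eV.
The photon energy is |E_7 − E_5| = 1.07 eV.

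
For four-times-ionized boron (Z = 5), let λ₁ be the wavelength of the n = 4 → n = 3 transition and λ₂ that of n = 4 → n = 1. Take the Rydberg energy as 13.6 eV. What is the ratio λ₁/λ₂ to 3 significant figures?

λ ∝ 1/ΔE ∝ 1/(1/n_f² − 1/n_i²), and the Z² and hc factors cancel in the ratio.
λ₁/λ₂ = (1/1² − 1/4²)/(1/3² − 1/4²) = 0.9375/0.04861 = 19.3.

19.3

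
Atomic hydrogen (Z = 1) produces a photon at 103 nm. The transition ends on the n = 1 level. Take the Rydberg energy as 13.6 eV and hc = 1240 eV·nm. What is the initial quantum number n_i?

n_i = 3

The photon energy is ΔE = hc/λ = 1240 / 103 = 12.04 eV.
With Z = 1, ΔE = 13.60 × (1/n_f² − 1/n_i²), so 1/n_f² − 1/n_i² = 0.8852.
With n_f = 1: 1/n_i² = 1/1 − 0.8852 = 0.1148, so n_i ≈ 2.95.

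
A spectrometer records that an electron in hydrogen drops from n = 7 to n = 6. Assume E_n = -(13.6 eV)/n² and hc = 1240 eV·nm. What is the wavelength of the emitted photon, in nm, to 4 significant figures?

12370 nm

ΔE = 13.60 × (1/6² − 1/7²) = 13.60 × 0.007370 = 0.1002 eV.
λ = hc/ΔE = 1240 / 0.1002 = 12370 nm.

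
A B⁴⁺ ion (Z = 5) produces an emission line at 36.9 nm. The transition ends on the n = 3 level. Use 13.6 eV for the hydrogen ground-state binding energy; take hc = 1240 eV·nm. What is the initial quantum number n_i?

n_i = 9

The photon energy is ΔE = hc/λ = 1240 / 36.9 = 33.60 eV.
With Z = 5, ΔE = 340.0 × (1/n_f² − 1/n_i²), so 1/n_f² − 1/n_i² = 0.09884.
With n_f = 3: 1/n_i² = 1/9 − 0.09884 = 0.01227, so n_i ≈ 9.03.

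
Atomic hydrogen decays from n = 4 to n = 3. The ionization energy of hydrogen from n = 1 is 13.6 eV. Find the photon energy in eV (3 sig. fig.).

E_4 = −13.60/16 = −0.8500 eV and E_3 = −13.60/9 = −1.511 eV.
The photon energy is |E_4 − E_3| = 0.661 eV.

0.661 eV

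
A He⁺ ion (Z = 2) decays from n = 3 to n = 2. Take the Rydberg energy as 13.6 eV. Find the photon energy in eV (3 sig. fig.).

The Bohr energies scale as Z², so for Z = 2: E_n = −54.40/n² eV.
E_3 = −54.40/9 = −6.044 eV and E_2 = −54.40/4 = −13.60 eV.
The photon energy is |E_3 − E_2| = 7.56 eV.

7.56 eV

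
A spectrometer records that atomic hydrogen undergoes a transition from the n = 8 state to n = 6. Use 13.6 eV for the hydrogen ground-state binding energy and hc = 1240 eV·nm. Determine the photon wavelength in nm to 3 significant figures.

7500 nm

ΔE = 13.60 × (1/6² − 1/8²) = 13.60 × 0.01215 = 0.1653 eV.
λ = hc/ΔE = 1240 / 0.1653 = 7500 nm.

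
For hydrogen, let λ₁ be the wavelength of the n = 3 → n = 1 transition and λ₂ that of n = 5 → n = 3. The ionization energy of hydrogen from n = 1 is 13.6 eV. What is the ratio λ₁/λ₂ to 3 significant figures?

λ ∝ 1/ΔE ∝ 1/(1/n_f² − 1/n_i²), and the Z² and hc factors cancel in the ratio.
λ₁/λ₂ = (1/3² − 1/5²)/(1/1² − 1/3²) = 0.07111/0.8889 = 0.0800.

0.0800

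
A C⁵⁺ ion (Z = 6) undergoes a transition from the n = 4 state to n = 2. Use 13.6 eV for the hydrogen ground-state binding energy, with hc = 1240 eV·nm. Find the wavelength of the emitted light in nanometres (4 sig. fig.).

For Z = 6 the level energies scale as Z², so the effective Rydberg energy is 13.6 × 36 = 489.6 eV.
ΔE = 489.6 × (1/2² − 1/4²) = 489.6 × 0.1875 = 91.80 eV.
λ = hc/ΔE = 1240 / 91.80 = 13.51 nm.

13.51 nm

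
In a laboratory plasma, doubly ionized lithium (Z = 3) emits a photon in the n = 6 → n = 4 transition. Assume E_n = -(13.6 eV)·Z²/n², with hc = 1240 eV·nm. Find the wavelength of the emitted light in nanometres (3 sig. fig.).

For Z = 3 the level energies scale as Z², so the effective Rydberg energy is 13.6 × 9 = 122.4 eV.
ΔE = 122.4 × (1/4² − 1/6²) = 122.4 × 0.03472 = 4.250 eV.
λ = hc/ΔE = 1240 / 4.250 = 292 nm.

292 nm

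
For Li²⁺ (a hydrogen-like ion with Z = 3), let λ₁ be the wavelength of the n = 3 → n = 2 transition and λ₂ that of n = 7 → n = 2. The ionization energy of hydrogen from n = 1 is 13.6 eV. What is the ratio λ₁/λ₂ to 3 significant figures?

1.65

λ ∝ 1/ΔE ∝ 1/(1/n_f² − 1/n_i²), and the Z² and hc factors cancel in the ratio.
λ₁/λ₂ = (1/2² − 1/7²)/(1/2² − 1/3²) = 0.2296/0.1389 = 1.65.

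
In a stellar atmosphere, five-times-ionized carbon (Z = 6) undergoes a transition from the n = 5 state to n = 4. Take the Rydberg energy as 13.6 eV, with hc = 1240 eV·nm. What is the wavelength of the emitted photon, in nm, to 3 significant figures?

113 nm

For Z = 6 the level energies scale as Z², so the effective Rydberg energy is 13.6 × 36 = 489.6 eV.
ΔE = 489.6 × (1/4² − 1/5²) = 489.6 × 0.02250 = 11.02 eV.
λ = hc/ΔE = 1240 / 11.02 = 113 nm.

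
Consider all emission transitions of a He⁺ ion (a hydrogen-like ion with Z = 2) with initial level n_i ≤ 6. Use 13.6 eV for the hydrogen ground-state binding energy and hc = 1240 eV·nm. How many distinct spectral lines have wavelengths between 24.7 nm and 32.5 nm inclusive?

Enumerate all n_i → n_f pairs with 1 ≤ n_f < n_i ≤ 6 and compute λ = 1240 / [13.6·4·(1/n_f² − 1/n_i²)].
Lines falling in [24.7, 32.5] nm: 3→1 (25.64 nm), 2→1 (30.39 nm).

2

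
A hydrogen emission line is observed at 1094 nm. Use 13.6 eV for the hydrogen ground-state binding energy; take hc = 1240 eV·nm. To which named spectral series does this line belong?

Paschen

ΔE = 1240/1094 = 1.133 eV.
This matches 13.6 × (1/3² − 1/6²), so n_f = 3: the Paschen series.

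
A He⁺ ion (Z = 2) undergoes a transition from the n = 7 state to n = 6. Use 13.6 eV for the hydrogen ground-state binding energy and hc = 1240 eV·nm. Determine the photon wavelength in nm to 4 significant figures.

For Z = 2 the level energies scale as Z², so the effective Rydberg energy is 13.6 × 4 = 54.40 eV.
ΔE = 54.40 × (1/6² − 1/7²) = 54.40 × 0.007370 = 0.4009 eV.
λ = hc/ΔE = 1240 / 0.4009 = 3093 nm.

3093 nm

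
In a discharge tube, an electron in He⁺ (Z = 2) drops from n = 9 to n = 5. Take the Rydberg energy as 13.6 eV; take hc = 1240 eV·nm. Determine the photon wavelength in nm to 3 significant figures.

For Z = 2 the level energies scale as Z², so the effective Rydberg energy is 13.6 × 4 = 54.40 eV.
ΔE = 54.40 × (1/5² − 1/9²) = 54.40 × 0.02765 = 1.504 eV.
λ = hc/ΔE = 1240 / 1.504 = 824 nm.

824 nm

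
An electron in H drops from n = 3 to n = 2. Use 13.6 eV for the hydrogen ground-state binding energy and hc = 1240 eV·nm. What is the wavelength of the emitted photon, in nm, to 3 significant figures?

656 nm

ΔE = 13.60 × (1/2² − 1/3²) = 13.60 × 0.1389 = 1.889 eV.
λ = hc/ΔE = 1240 / 1.889 = 656 nm.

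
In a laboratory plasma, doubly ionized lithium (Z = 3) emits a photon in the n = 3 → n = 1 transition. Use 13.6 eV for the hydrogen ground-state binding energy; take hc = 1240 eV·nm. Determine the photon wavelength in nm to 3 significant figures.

11.4 nm

For Z = 3 the level energies scale as Z², so the effective Rydberg energy is 13.6 × 9 = 122.4 eV.
ΔE = 122.4 × (1/1² − 1/3²) = 122.4 × 0.8889 = 108.8 eV.
λ = hc/ΔE = 1240 / 108.8 = 11.4 nm.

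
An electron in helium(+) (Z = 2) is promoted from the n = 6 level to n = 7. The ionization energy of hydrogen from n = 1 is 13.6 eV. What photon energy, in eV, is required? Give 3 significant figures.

The Bohr energies scale as Z², so for Z = 2: E_n = −54.40/n² eV.
E_7 = −54.40/49 = −1.110 eV and E_6 = −54.40/36 = −1.511 eV.
The photon energy is |E_7 − E_6| = 0.401 eV.

0.401 eV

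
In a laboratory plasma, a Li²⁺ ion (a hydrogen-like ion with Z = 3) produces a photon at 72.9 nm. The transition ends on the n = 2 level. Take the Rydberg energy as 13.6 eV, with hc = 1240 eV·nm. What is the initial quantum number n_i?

n_i = 3

The photon energy is ΔE = hc/λ = 1240 / 72.9 = 17.01 eV.
With Z = 3, ΔE = 122.4 × (1/n_f² − 1/n_i²), so 1/n_f² − 1/n_i² = 0.1390.
With n_f = 2: 1/n_i² = 1/4 − 0.1390 = 0.1110, so n_i ≈ 3.00.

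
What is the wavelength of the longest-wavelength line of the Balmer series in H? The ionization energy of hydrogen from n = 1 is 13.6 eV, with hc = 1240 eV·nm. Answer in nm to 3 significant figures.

656 nm

The Balmer series terminates on n_f = 2; the first line has n_i = 2+1 = 3.
ΔE = 13.60 × (1/2² − 1/3²) = 1.889 eV.
λ = 1240 / 1.889 = 656 nm.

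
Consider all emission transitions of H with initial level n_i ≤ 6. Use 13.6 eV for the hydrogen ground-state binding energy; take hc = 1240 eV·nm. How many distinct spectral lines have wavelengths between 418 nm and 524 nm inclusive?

Enumerate all n_i → n_f pairs with 1 ≤ n_f < n_i ≤ 6 and compute λ = 1240 / [13.6·1·(1/n_f² − 1/n_i²)].
Lines falling in [418, 524] nm: 5→2 (434.2 nm), 4→2 (486.3 nm).

2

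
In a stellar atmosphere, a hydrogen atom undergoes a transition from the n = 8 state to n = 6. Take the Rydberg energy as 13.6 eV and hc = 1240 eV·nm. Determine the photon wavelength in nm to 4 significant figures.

ΔE = 13.60 × (1/6² − 1/8²) = 13.60 × 0.01215 = 0.1653 eV.
λ = hc/ΔE = 1240 / 0.1653 = 7503 nm.

7503 nm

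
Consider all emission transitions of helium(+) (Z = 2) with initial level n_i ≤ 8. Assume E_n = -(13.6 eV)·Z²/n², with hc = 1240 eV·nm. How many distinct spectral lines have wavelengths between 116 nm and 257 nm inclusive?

Enumerate all n_i → n_f pairs with 1 ≤ n_f < n_i ≤ 8 and compute λ = 1240 / [13.6·4·(1/n_f² − 1/n_i²)].
Lines falling in [116, 257] nm: 4→2 (121.6 nm), 3→2 (164.1 nm), 8→3 (238.7 nm), 7→3 (251.3 nm).

4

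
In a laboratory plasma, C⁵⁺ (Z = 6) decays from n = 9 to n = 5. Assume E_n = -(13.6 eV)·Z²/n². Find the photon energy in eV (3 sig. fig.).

The Bohr energies scale as Z², so for Z = 6: E_n = −489.6/n² eV.
E_9 = −489.6/81 = −6.044 eV and E_5 = −489.6/25 = −19.58 eV.
The photon energy is |E_9 − E_5| = 13.5 eV.

13.5 eV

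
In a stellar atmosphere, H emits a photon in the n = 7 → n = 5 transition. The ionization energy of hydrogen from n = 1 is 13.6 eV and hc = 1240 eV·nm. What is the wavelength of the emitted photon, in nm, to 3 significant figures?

4650 nm

ΔE = 13.60 × (1/5² − 1/7²) = 13.60 × 0.01959 = 0.2664 eV.
λ = hc/ΔE = 1240 / 0.2664 = 4650 nm.
This line belongs to the Pfund series.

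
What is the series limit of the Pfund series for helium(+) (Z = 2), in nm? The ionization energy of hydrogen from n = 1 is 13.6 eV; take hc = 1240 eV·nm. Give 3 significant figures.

570 nm

The Pfund series has lower level n_f = 5; the series limit corresponds to n_i → ∞.
ΔE_max = 13.6 × 4 / 5² = 2.176 eV.
λ_min = 1240 / 2.176 = 570 nm.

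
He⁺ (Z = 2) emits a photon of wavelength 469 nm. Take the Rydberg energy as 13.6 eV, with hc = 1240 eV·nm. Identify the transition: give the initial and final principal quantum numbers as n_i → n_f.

The photon energy is ΔE = hc/λ = 1240 / 469 = 2.644 eV.
With Z = 2, ΔE = 54.40 × (1/n_f² − 1/n_i²), so 1/n_f² − 1/n_i² = 0.04860.
Trying n_f = 3 gives 1/n_i² = 0.06251, i.e. n_i ≈ 4; this pair matches.

n_i = 4, n_f = 3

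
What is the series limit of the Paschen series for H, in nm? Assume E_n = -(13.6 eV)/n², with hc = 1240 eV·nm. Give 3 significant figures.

821 nm

The Paschen series has lower level n_f = 3; the series limit corresponds to n_i → ∞.
ΔE_max = 13.6 × 1 / 3² = 1.511 eV.
λ_min = 1240 / 1.511 = 821 nm.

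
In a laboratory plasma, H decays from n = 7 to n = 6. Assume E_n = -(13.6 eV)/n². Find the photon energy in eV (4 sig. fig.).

0.1002 eV

E_7 = −13.60/49 = −0.2776 eV and E_6 = −13.60/36 = −0.3778 eV.
The photon energy is |E_7 − E_6| = 0.1002 eV.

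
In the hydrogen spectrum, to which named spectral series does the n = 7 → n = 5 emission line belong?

Pfund

The series is set by the lower level: n_f = 5 is the Pfund series.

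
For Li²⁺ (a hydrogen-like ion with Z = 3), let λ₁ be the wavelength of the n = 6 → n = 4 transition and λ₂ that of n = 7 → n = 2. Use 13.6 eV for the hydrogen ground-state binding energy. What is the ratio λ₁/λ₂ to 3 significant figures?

λ ∝ 1/ΔE ∝ 1/(1/n_f² − 1/n_i²), and the Z² and hc factors cancel in the ratio.
λ₁/λ₂ = (1/2² − 1/7²)/(1/4² − 1/6²) = 0.2296/0.03472 = 6.61.

6.61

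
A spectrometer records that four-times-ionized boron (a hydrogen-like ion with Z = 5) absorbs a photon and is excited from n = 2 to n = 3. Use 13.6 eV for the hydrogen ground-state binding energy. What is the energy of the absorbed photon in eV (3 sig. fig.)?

The Bohr energies scale as Z², so for Z = 5: E_n = −340.0/n² eV.
E_3 = −340.0/9 = −37.78 eV and E_2 = −340.0/4 = −85.00 eV.
The photon energy is |E_3 − E_2| = 47.2 eV.

47.2 eV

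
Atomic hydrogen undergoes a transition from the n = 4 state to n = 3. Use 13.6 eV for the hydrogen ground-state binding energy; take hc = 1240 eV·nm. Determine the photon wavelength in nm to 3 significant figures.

ΔE = 13.60 × (1/3² − 1/4²) = 13.60 × 0.04861 = 0.6611 eV.
λ = hc/ΔE = 1240 / 0.6611 = 1880 nm.

1880 nm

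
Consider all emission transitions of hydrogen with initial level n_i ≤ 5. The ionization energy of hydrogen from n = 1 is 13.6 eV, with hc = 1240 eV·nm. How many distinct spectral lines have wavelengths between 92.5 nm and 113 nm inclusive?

3

Enumerate all n_i → n_f pairs with 1 ≤ n_f < n_i ≤ 5 and compute λ = 1240 / [13.6·1·(1/n_f² − 1/n_i²)].
Lines falling in [92.5, 113] nm: 5→1 (94.98 nm), 4→1 (97.25 nm), 3→1 (102.6 nm).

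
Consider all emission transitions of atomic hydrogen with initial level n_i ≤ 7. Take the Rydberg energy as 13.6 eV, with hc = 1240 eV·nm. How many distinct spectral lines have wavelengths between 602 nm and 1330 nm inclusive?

4

Enumerate all n_i → n_f pairs with 1 ≤ n_f < n_i ≤ 7 and compute λ = 1240 / [13.6·1·(1/n_f² − 1/n_i²)].
Lines falling in [602, 1330] nm: 3→2 (656.5 nm), 7→3 (1005 nm), 6→3 (1094 nm), 5→3 (1282 nm).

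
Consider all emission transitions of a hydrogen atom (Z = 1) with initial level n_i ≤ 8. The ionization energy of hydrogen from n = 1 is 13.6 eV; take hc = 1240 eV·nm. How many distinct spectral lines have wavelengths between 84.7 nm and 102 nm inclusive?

Enumerate all n_i → n_f pairs with 1 ≤ n_f < n_i ≤ 8 and compute λ = 1240 / [13.6·1·(1/n_f² − 1/n_i²)].
Lines falling in [84.7, 102] nm: 8→1 (92.62 nm), 7→1 (93.08 nm), 6→1 (93.78 nm), 5→1 (94.98 nm), 4→1 (97.25 nm).

5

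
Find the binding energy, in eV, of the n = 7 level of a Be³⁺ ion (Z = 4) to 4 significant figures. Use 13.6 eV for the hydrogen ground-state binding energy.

E_n = −13.6 Z²/n² = −217.6/n² eV for Z = 4.
E_7 = −217.6/49 = −4.441 eV, so ionization (to E = 0) requires 4.441 eV.

4.441 eV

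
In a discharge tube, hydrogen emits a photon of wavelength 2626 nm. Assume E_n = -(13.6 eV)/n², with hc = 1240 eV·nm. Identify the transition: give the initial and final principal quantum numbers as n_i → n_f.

n_i = 6, n_f = 4

The photon energy is ΔE = hc/λ = 1240 / 2626 = 0.4722 eV.
With Z = 1, ΔE = 13.60 × (1/n_f² − 1/n_i²), so 1/n_f² − 1/n_i² = 0.03472.
Trying n_f = 4 gives 1/n_i² = 0.02778, i.e. n_i ≈ 6; this pair matches.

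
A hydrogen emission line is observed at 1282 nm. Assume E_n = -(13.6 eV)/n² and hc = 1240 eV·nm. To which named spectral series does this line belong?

Paschen

ΔE = 1240/1282 = 0.9672 eV.
This matches 13.6 × (1/3² − 1/5²), so n_f = 3: the Paschen series.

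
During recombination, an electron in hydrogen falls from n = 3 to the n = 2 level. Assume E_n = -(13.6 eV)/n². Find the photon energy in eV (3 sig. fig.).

E_3 = −13.60/9 = −1.511 eV and E_2 = −13.60/4 = −3.400 eV.
The photon energy is |E_3 − E_2| = 1.89 eV.

1.89 eV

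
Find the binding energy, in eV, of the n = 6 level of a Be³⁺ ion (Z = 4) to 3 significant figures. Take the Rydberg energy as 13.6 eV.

E_n = −13.6 Z²/n² = −217.6/n² eV for Z = 4.
E_6 = −217.6/36 = −6.04 eV, so ionization (to E = 0) requires 6.04 eV.

6.04 eV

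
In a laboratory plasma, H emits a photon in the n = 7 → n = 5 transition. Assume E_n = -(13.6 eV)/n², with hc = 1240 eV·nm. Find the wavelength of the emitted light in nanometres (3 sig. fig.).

ΔE = 13.60 × (1/5² − 1/7²) = 13.60 × 0.01959 = 0.2664 eV.
λ = hc/ΔE = 1240 / 0.2664 = 4650 nm.
This line belongs to the Pfund series.

4650 nm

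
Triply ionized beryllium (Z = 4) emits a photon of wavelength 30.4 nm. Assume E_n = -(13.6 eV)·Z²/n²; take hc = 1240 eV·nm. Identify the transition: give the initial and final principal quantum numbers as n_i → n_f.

The photon energy is ΔE = hc/λ = 1240 / 30.4 = 40.79 eV.
With Z = 4, ΔE = 217.6 × (1/n_f² − 1/n_i²), so 1/n_f² − 1/n_i² = 0.1875.
Trying n_f = 2 gives 1/n_i² = 0.06255, i.e. n_i ≈ 4; this pair matches.

n_i = 4, n_f = 2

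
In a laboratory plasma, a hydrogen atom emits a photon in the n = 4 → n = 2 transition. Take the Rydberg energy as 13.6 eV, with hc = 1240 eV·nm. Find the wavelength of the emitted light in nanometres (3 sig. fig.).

486 nm

ΔE = 13.60 × (1/2² − 1/4²) = 13.60 × 0.1875 = 2.550 eV.
λ = hc/ΔE = 1240 / 2.550 = 486 nm.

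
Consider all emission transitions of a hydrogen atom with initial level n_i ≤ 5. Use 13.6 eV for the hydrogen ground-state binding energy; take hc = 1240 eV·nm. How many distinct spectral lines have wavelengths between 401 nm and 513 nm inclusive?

Enumerate all n_i → n_f pairs with 1 ≤ n_f < n_i ≤ 5 and compute λ = 1240 / [13.6·1·(1/n_f² − 1/n_i²)].
Lines falling in [401, 513] nm: 5→2 (434.2 nm), 4→2 (486.3 nm).

2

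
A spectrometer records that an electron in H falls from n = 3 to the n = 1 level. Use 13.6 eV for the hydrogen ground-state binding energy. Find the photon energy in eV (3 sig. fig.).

12.1 eV

E_3 = −13.60/9 = −1.511 eV and E_1 = −13.60/1 = −13.60 eV.
The photon energy is |E_3 − E_1| = 12.1 eV.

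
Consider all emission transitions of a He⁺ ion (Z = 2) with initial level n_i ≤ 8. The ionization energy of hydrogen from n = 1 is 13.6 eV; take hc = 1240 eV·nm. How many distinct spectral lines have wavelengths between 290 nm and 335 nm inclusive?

Enumerate all n_i → n_f pairs with 1 ≤ n_f < n_i ≤ 8 and compute λ = 1240 / [13.6·4·(1/n_f² − 1/n_i²)].
Lines falling in [290, 335] nm: 5→3 (320.5 nm).

1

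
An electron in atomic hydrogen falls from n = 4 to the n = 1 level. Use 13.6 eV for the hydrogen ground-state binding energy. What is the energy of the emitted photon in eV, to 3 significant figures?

12.8 eV

E_4 = −13.60/16 = −0.8500 eV and E_1 = −13.60/1 = −13.60 eV.
The photon energy is |E_4 − E_1| = 12.8 eV.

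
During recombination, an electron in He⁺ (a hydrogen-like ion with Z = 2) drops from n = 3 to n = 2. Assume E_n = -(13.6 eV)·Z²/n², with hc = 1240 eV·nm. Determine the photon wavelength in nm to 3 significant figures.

164 nm

For Z = 2 the level energies scale as Z², so the effective Rydberg energy is 13.6 × 4 = 54.40 eV.
ΔE = 54.40 × (1/2² − 1/3²) = 54.40 × 0.1389 = 7.556 eV.
λ = hc/ΔE = 1240 / 7.556 = 164 nm.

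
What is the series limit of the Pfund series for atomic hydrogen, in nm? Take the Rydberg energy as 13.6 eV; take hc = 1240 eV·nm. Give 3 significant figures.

The Pfund series has lower level n_f = 5; the series limit corresponds to n_i → ∞.
ΔE_max = 13.6 × 1 / 5² = 0.5440 eV.
λ_min = 1240 / 0.5440 = 2280 nm.

2280 nm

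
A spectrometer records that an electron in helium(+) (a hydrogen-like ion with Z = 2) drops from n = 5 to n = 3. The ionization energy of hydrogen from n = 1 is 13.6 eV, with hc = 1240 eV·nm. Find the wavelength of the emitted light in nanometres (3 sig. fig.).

321 nm

For Z = 2 the level energies scale as Z², so the effective Rydberg energy is 13.6 × 4 = 54.40 eV.
ΔE = 54.40 × (1/3² − 1/5²) = 54.40 × 0.07111 = 3.868 eV.
λ = hc/ΔE = 1240 / 3.868 = 321 nm.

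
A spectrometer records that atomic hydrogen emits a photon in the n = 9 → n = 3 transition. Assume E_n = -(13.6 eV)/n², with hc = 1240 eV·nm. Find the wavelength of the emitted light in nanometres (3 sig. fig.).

ΔE = 13.60 × (1/3² − 1/9²) = 13.60 × 0.09877 = 1.343 eV.
λ = hc/ΔE = 1240 / 1.343 = 923 nm.

923 nm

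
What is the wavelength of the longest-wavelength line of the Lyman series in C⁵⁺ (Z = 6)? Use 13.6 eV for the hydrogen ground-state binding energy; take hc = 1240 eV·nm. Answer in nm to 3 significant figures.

The Lyman series terminates on n_f = 1; the first line has n_i = 1+1 = 2.
ΔE = 489.6 × (1/1² − 1/2²) = 367.2 eV.
λ = 1240 / 367.2 = 3.38 nm.

3.38 nm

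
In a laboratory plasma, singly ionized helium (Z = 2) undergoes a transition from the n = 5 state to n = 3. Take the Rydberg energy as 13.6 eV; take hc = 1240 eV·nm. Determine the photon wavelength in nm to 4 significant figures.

For Z = 2 the level energies scale as Z², so the effective Rydberg energy is 13.6 × 4 = 54.40 eV.
ΔE = 54.40 × (1/3² − 1/5²) = 54.40 × 0.07111 = 3.868 eV.
λ = hc/ΔE = 1240 / 3.868 = 320.5 nm.

320.5 nm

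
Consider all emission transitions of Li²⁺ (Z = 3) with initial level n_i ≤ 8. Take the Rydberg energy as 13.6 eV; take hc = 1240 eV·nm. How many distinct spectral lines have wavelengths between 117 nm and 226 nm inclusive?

4

Enumerate all n_i → n_f pairs with 1 ≤ n_f < n_i ≤ 8 and compute λ = 1240 / [13.6·9·(1/n_f² − 1/n_i²)].
Lines falling in [117, 226] nm: 6→3 (121.6 nm), 5→3 (142.5 nm), 4→3 (208.4 nm), 8→4 (216.1 nm).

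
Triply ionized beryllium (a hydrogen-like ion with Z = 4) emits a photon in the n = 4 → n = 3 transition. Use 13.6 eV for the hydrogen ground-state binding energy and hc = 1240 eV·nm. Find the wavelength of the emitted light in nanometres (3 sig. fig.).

117 nm

For Z = 4 the level energies scale as Z², so the effective Rydberg energy is 13.6 × 16 = 217.6 eV.
ΔE = 217.6 × (1/3² − 1/4²) = 217.6 × 0.04861 = 10.58 eV.
λ = hc/ΔE = 1240 / 10.58 = 117 nm.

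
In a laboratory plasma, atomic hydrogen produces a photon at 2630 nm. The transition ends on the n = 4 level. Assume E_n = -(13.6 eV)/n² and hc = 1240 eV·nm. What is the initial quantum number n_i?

The photon energy is ΔE = hc/λ = 1240 / 2630 = 0.4715 eV.
With Z = 1, ΔE = 13.60 × (1/n_f² − 1/n_i²), so 1/n_f² − 1/n_i² = 0.03467.
With n_f = 4: 1/n_i² = 1/16 − 0.03467 = 0.02783, so n_i ≈ 5.99.

n_i = 6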